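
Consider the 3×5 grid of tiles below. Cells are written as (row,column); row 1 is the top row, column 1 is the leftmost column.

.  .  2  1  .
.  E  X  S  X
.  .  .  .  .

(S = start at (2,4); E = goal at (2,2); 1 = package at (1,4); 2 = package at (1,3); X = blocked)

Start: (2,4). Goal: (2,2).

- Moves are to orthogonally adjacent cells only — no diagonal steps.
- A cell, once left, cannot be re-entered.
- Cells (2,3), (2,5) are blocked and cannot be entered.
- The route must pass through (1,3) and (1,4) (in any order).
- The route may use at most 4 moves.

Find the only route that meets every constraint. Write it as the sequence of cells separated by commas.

(2,4), (1,4), (1,3), (1,2), (2,2)

The 4-move cap with required stops at (1,3), (1,4) leaves no slack for detours.
Route from (2,4): up 1 to (1,4), left 2 to (1,2), down 1 to (2,2) — 4 moves in all.
Check: all required cells visited; 4 ≤ 4 moves.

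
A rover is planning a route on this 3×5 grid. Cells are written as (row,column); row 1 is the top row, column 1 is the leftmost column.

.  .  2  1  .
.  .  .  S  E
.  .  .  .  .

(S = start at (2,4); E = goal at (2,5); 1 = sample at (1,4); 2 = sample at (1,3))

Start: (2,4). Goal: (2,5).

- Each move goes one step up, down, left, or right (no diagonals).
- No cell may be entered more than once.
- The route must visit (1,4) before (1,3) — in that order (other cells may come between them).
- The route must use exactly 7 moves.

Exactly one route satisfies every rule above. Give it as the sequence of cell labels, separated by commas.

The waypoints must appear in the order (1,4), (1,3), with no cell reused.
Route from (2,4): up 1 to (1,4), left 1 to (1,3), down 2 to (3,3), right 2 to (3,5), up 1 to (2,5) — 7 moves in all.
Check: order respected (1 at step 1, 2 at step 2); 7 moves as required.

(2,4), (1,4), (1,3), (2,3), (3,3), (3,4), (3,5), (2,5)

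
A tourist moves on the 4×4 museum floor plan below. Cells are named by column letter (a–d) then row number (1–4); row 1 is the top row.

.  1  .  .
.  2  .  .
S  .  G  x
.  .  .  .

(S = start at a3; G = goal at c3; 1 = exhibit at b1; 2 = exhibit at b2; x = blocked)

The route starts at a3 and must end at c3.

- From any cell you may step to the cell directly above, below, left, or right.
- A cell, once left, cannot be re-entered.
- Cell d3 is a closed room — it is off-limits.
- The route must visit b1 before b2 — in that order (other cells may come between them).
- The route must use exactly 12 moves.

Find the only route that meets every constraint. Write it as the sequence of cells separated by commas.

The waypoints must appear in the order b1, b2, with no cell reused.
Route from a3: 2× up (reaching a1), 3× right (reaching d1), down to d2, 2× left (reaching b2), 2× down (reaching b4), right to c4, up to c3 — 12 moves in all.
Check: order respected (1 at step 3, 2 at step 8); 12 moves as required.

a3, a2, a1, b1, c1, d1, d2, c2, b2, b3, b4, c4, c3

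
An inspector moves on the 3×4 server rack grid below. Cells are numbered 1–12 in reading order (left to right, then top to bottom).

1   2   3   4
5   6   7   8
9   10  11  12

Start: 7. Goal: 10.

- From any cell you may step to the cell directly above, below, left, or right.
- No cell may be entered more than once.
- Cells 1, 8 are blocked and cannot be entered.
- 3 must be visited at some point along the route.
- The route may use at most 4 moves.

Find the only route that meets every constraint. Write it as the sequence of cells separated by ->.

7 -> 3 -> 2 -> 6 -> 10

Any route must reach 3 and still end at 10 within 4 moves, so the order of the required stops is forced.
Route from 7: up to 3, left to 2, 2× down (reaching 10) — 4 moves in all.
Check: all required cells visited; 4 ≤ 4 moves.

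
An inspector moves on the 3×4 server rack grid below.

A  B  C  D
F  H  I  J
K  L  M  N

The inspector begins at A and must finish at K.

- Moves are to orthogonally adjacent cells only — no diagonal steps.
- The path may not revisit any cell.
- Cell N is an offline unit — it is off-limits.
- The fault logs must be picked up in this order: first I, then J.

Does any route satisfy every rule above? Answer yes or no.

Ignoring the required order, 5 revisit-free routes from A to K pass through all of I and J; the waypoint orders that occur are J → I (5) — never I → J.

no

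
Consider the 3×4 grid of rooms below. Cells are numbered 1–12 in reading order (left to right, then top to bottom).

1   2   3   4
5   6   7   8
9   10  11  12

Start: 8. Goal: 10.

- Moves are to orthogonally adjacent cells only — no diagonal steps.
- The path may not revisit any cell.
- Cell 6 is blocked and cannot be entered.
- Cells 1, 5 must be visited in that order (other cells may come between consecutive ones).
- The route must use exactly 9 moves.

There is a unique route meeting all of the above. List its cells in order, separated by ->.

The waypoints must appear in the order 1, 5, with no cell reused.
Route from 8: down 1 to 12, left 1 to 11, up 2 to 3, left 2 to 1, down 2 to 9, right 1 to 10 — 9 moves in all.
Check: order respected (1 at step 6, 5 at step 7); 9 moves as required.

8 -> 12 -> 11 -> 7 -> 3 -> 2 -> 1 -> 5 -> 9 -> 10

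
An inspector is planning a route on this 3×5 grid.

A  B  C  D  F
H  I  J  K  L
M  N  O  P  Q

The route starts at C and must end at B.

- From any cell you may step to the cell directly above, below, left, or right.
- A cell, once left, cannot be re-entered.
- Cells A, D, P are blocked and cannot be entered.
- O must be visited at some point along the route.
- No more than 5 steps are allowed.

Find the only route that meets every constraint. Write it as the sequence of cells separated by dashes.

The 5-move cap with required stops at O leaves no slack for detours.
Route from C: 2× down (reaching O), left to N, 2× up (reaching B) — 5 moves in all.
Check: all required cells visited; 5 ≤ 5 moves.

C - J - O - N - I - B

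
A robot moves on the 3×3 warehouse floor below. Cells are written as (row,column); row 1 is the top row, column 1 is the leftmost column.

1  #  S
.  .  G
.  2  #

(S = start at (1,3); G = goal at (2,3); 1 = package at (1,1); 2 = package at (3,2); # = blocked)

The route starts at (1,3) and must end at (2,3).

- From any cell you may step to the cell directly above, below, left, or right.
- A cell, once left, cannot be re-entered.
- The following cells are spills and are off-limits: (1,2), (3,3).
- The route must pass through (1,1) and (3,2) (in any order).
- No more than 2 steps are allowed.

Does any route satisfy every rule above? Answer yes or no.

no

(1,1) must be visited but has only one open neighbour ((2,1)), and it is neither the start nor the goal — the route would have to enter and leave through (2,1), re-entering it.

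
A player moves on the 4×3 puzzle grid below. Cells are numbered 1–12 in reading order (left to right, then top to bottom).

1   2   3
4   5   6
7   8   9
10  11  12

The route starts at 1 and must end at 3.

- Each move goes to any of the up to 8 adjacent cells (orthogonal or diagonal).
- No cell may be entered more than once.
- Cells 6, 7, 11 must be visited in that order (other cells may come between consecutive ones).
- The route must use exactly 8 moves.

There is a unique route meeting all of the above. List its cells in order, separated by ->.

1 -> 2 -> 6 -> 8 -> 7 -> 11 -> 9 -> 5 -> 3

The waypoints must appear in the order 6, 7, 11, with no cell reused.
Route from 1: right 1 to 2, down-right 1 to 6, down-left 1 to 8, left 1 to 7, down-right 1 to 11, up-right 1 to 9, up-left 1 to 5, up-right 1 to 3 — 8 moves in all.
Check: order respected (6 at step 2, 7 at step 4, 11 at step 5); 8 moves as required.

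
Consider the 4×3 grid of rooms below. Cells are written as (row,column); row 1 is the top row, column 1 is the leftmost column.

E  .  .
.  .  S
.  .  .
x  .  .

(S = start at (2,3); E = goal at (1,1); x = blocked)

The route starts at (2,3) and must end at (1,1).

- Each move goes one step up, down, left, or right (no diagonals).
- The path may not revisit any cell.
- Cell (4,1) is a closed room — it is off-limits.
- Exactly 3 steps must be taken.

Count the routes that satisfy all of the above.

Need simple routes of exactly 3 moves from (2,3) to (1,1) (Manhattan distance 3, so 0 moves are spent on a detour and 0 undoing it).
Enumerating: (2,3) (1,3) (1,2) (1,1) | (2,3) (2,2) (1,2) (1,1) | (2,3) (2,2) (2,1) (1,1).
That gives 3 routes.

3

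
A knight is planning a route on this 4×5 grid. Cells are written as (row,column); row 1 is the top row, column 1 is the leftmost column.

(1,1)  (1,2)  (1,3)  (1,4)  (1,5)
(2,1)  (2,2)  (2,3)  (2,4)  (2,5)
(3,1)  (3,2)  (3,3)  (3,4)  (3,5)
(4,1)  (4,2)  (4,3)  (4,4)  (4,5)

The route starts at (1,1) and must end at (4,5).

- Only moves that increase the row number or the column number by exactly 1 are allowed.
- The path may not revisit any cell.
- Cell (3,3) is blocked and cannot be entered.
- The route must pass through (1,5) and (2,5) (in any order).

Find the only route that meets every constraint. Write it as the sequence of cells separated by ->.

Moves only go right or down, so the column and row indices never decrease.
Route from (1,1): right 4 to (1,5), down 3 to (4,5) — 7 moves in all.
Check: all required cells visited.

(1,1) -> (1,2) -> (1,3) -> (1,4) -> (1,5) -> (2,5) -> (3,5) -> (4,5)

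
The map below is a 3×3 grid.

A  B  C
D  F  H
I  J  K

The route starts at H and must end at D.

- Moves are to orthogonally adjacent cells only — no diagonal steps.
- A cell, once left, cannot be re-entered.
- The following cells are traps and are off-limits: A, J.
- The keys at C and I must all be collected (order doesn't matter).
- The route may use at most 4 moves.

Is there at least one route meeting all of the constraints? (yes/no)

I must be visited but has only one open neighbour (D), and it is neither the start nor the goal — the route would have to enter and leave through D, re-entering it.

no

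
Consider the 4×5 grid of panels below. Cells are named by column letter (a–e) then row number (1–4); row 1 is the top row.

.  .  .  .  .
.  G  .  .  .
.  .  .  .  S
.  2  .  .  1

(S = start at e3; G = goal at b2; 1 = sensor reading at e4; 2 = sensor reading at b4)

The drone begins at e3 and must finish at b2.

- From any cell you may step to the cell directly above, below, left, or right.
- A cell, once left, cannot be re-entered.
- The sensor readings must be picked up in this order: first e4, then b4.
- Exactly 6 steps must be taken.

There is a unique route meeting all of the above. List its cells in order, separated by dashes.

e3 - e4 - d4 - c4 - b4 - b3 - b2

The waypoints must appear in the order e4, b4, with no cell reused.
Route from e3: down 1 to e4, left 3 to b4, up 2 to b2 — 6 moves in all.
Check: order respected (1 at step 1, 2 at step 4); 6 moves as required.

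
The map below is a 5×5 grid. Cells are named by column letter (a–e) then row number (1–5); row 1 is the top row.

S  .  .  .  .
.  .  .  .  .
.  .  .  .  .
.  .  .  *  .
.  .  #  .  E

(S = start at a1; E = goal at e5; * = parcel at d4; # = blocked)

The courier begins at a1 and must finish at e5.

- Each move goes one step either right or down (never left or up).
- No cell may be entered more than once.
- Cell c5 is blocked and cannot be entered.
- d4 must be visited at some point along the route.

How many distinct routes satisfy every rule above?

A right/down-only route from a1 to e5 makes exactly 4 down-moves and 4 right-moves in some order.
With no other constraints that would be C(8,4) = 70 routes.
Split at d4 and multiply the segment counts (each segment already excludes blocked cells): a1→d4: 20; d4→e5: 2; product = 40.
That gives 40 routes.

40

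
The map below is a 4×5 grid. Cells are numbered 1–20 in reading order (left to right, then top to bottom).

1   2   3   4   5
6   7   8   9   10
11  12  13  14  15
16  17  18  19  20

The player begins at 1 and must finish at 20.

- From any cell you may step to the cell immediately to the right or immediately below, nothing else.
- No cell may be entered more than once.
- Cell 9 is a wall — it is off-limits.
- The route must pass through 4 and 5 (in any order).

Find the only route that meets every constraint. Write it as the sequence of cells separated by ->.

1 -> 2 -> 3 -> 4 -> 5 -> 10 -> 15 -> 20

Moves only go right or down, so the column and row indices never decrease.
Route from 1: right 4 to 5, down 3 to 20 — 7 moves in all.
Check: all required cells visited.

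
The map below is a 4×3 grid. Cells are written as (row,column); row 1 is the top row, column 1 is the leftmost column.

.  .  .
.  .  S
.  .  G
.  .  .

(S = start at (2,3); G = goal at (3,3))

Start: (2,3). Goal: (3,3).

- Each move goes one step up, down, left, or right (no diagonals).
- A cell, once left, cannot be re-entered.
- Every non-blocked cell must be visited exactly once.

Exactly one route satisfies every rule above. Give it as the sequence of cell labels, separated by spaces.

(2,3) (1,3) (1,2) (1,1) (2,1) (2,2) (3,2) (3,1) (4,1) (4,2) (4,3) (3,3)

Need to visit all 12 open cells exactly once, starting at (2,3) and ending at (3,3).
Cell (4,3) has only two open neighbours ((3,3) and (4,2)), so the path must pass straight through it: one of those is the cell it's entered from and the other is where it exits.
Route from (2,3): up to (1,3), 2× left (reaching (1,1)), down to (2,1), right to (2,2), down to (3,2), left to (3,1), down to (4,1), 2× right (reaching (4,3)), up to (3,3) — 11 moves in all.
Check: all 12 open cells covered.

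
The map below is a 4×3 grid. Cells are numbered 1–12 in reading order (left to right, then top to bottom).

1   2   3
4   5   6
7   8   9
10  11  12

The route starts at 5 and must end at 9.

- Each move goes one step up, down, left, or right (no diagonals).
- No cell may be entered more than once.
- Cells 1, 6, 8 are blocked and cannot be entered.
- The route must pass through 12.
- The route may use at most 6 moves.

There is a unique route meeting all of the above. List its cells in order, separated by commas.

The 6-move cap with required stops at 12 leaves no slack for detours.
Route from 5: left 1 to 4, down 2 to 10, right 2 to 12, up 1 to 9 — 6 moves in all.
Check: all required cells visited; 6 ≤ 6 moves.

5, 4, 7, 10, 11, 12, 9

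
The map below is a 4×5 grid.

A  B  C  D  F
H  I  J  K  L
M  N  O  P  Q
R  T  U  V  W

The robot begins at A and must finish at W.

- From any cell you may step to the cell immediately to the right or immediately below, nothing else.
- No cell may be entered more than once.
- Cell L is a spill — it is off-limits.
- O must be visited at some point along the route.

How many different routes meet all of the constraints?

A right/down-only route from A to W makes exactly 3 down-moves and 4 right-moves in some order.
With no other constraints that would be C(7,3) = 35 routes.
Split at O and multiply the segment counts (each segment already excludes blocked cells): A→O: 6; O→W: 3; product = 18.
That gives 18 routes.

18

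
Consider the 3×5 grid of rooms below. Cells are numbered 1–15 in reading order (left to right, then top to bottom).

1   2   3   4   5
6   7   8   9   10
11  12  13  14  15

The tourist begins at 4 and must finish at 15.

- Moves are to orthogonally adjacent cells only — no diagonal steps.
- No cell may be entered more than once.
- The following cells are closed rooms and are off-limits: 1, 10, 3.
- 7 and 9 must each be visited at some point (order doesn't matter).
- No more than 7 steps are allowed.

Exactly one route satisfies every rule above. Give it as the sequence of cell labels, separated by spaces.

The budget equals the shortest possible length, so every move has to be on a shortest route through the required cells.
Route from 4: down 1 to 9, left 2 to 7, down 1 to 12, right 3 to 15 — 7 moves in all.
Check: all required cells visited; 7 ≤ 7 moves.

4 9 8 7 12 13 14 15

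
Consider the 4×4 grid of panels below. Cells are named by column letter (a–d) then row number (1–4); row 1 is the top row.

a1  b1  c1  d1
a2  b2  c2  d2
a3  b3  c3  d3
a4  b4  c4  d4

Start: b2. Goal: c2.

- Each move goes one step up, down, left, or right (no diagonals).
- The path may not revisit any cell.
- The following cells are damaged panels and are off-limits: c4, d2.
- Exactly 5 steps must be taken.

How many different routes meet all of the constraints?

2

Need simple routes of exactly 5 moves from b2 to c2 (Manhattan distance 1, so 2 moves are spent on a detour and 2 undoing it).
Enumerating: b2 a2 a1 b1 c1 c2 | b2 a2 a3 b3 c3 c2.
That gives 2 routes.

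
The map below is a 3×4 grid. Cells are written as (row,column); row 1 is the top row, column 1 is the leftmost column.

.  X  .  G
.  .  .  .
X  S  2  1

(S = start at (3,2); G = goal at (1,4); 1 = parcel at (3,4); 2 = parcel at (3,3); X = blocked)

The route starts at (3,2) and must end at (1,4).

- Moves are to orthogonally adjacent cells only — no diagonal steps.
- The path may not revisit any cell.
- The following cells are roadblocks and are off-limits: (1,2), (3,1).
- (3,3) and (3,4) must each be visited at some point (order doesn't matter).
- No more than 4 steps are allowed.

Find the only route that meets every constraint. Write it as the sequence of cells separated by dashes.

(3,2) - (3,3) - (3,4) - (2,4) - (1,4)

Any route must reach (3,3) and (3,4) and still end at (1,4) within 4 moves, so the order of the required stops is forced.
Route from (3,2): right 2 to (3,4), up 2 to (1,4) — 4 moves in all.
Check: all required cells visited; 4 ≤ 4 moves.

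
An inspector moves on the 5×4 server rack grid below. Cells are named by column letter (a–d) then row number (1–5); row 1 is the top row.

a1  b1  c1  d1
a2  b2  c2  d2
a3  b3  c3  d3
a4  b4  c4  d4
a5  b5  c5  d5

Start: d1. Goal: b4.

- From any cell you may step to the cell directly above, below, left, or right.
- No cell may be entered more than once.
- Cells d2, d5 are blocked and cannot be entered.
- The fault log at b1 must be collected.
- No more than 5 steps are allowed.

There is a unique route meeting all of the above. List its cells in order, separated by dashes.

The 5-move cap with required stops at b1 leaves no slack for detours.
Route from d1: left 2 to b1, down 3 to b4 — 5 moves in all.
Check: all required cells visited; 5 ≤ 5 moves.

d1 - c1 - b1 - b2 - b3 - b4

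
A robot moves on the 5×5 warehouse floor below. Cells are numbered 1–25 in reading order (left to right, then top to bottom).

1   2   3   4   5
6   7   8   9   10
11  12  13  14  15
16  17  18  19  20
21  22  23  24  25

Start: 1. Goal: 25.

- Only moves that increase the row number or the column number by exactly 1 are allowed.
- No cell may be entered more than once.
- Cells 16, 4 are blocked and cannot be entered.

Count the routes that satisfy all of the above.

60

A right/down-only route from 1 to 25 makes exactly 4 down-moves and 4 right-moves in some order.
With no other constraints that would be C(8,4) = 70 routes.
Subtract routes through each blocked cell (inclusion–exclusion for overlaps): − through 4: 5 − through 16: 5 → 60.
That gives 60 routes.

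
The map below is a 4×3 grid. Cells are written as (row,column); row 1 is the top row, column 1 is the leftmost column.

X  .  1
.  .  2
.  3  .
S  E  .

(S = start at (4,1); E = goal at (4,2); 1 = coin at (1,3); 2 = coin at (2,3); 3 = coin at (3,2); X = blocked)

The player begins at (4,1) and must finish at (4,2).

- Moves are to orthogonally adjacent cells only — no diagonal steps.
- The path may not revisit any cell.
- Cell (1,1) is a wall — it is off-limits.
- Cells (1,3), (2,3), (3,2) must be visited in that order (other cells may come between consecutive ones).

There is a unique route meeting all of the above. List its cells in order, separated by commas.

The waypoints must appear in the order (1,3), (2,3), (3,2), with no cell reused.
Route from (4,1): 2× up (reaching (2,1)), right to (2,2), up to (1,2), right to (1,3), 2× down (reaching (3,3)), left to (3,2), down to (4,2) — 9 moves in all.
Check: order respected (1 at step 5, 2 at step 6, 3 at step 8).

(4,1), (3,1), (2,1), (2,2), (1,2), (1,3), (2,3), (3,3), (3,2), (4,2)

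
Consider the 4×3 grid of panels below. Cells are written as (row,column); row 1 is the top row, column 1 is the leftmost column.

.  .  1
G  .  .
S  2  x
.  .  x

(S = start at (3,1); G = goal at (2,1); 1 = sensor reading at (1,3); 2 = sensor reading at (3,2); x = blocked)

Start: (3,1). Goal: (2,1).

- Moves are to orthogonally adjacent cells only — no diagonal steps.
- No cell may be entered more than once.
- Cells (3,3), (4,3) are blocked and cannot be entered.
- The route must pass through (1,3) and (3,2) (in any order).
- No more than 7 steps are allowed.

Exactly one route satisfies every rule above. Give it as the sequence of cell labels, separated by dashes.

Any route must reach (1,3) and (3,2) and still end at (2,1) within 7 moves, so the order of the required stops is forced.
Route from (3,1): right to (3,2), up to (2,2), right to (2,3), up to (1,3), 2× left (reaching (1,1)), down to (2,1) — 7 moves in all.
Check: all required cells visited; 7 ≤ 7 moves.

(3,1) - (3,2) - (2,2) - (2,3) - (1,3) - (1,2) - (1,1) - (2,1)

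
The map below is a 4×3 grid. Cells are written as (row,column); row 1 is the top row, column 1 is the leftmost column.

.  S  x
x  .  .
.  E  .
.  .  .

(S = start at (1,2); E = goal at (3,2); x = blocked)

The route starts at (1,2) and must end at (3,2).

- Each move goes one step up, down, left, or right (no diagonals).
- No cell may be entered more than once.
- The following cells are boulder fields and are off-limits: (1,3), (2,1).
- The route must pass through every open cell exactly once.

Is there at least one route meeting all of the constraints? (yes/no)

Cell (1,1) has only one open neighbour but is neither the start nor the goal, so a Hamiltonian route would have to both enter and leave it through the same neighbour — impossible without revisiting.

no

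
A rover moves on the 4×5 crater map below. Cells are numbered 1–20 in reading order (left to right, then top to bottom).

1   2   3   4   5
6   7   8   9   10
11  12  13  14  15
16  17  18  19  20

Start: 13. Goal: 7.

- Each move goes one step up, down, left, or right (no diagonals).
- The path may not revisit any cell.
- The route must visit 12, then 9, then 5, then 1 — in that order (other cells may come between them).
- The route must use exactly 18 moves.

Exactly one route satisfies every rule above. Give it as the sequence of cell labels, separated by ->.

13 -> 12 -> 11 -> 16 -> 17 -> 18 -> 19 -> 20 -> 15 -> 14 -> 9 -> 10 -> 5 -> 4 -> 3 -> 2 -> 1 -> 6 -> 7

The waypoints must appear in the order 12, 9, 5, 1, with no cell reused.
Route from 13: left 2 to 11, down 1 to 16, right 4 to 20, up 1 to 15, left 1 to 14, up 1 to 9, right 1 to 10, up 1 to 5, left 4 to 1, down 1 to 6, right 1 to 7 — 18 moves in all.
Check: order respected (12 at step 1, 9 at step 10, 5 at step 12, 1 at step 16); 18 moves as required.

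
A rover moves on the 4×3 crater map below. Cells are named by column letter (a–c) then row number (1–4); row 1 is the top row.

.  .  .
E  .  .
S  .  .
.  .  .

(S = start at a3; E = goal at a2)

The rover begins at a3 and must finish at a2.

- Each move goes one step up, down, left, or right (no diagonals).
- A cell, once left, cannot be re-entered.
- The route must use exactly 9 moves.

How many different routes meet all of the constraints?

Need simple routes of exactly 9 moves from a3 to a2 (Manhattan distance 1, so 4 moves are spent on a detour and 4 undoing it).
Branch systematically from the start, pruning whenever the remaining move budget drops below the Manhattan distance to a2 or differs from it in parity. Grouping the completions by first move — via a4: 8; via b3: 3 (no valid completion starts via a2) — and summing: 8 + 3 = 11.
That gives 11 routes.

11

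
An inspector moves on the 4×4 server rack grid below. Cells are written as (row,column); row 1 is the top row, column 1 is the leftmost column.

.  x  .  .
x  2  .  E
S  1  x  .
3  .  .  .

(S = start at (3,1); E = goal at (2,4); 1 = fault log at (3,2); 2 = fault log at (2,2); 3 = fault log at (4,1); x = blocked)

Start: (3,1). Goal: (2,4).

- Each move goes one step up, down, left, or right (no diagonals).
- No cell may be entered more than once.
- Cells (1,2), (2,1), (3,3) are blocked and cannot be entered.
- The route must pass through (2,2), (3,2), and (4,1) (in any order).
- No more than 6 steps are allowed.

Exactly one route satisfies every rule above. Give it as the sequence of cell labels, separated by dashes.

Any route must reach (2,2), (3,2), and (4,1) and still end at (2,4) within 6 moves, so the order of the required stops is forced.
Route from (3,1): down 1 to (4,1), right 1 to (4,2), up 2 to (2,2), right 2 to (2,4) — 6 moves in all.
Check: all required cells visited; 6 ≤ 6 moves.

(3,1) - (4,1) - (4,2) - (3,2) - (2,2) - (2,3) - (2,4)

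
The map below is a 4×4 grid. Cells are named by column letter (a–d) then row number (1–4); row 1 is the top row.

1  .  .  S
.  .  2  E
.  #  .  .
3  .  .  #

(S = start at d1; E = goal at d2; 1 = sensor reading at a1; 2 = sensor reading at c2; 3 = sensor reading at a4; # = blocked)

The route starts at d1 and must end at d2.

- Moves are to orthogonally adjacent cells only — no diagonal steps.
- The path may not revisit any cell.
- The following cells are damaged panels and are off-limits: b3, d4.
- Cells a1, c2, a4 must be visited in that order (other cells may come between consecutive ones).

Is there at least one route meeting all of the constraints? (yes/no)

Ignoring the required order, 2 revisit-free routes from d1 to d2 pass through all of a1, c2, and a4; the waypoint orders that occur are c2 → a1 → a4 (1); a1 → a4 → c2 (1) — never a1 → c2 → a4.

no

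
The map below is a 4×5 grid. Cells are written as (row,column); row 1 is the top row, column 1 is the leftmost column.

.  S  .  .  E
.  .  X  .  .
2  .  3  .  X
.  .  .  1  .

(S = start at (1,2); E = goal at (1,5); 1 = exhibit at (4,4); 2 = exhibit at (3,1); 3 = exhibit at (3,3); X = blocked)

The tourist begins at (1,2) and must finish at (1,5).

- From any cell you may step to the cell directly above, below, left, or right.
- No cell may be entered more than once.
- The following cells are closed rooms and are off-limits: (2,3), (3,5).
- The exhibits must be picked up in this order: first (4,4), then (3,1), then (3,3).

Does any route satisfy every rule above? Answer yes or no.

no

Ignoring the required order, 8 revisit-free routes from (1,2) to (1,5) pass through all of (4,4), (3,1), and (3,3); the waypoint orders that occur are (3,1) → (3,3) → (4,4) (8) — never (4,4) → (3,1) → (3,3).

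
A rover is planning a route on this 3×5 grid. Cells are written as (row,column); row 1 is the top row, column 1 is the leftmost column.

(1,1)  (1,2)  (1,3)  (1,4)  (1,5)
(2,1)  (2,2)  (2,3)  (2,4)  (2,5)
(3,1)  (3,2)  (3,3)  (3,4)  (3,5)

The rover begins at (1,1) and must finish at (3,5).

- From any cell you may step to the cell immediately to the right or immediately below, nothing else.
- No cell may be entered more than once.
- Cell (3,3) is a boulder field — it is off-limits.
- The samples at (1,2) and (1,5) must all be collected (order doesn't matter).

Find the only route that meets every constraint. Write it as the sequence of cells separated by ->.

Moves only go right or down, so the column and row indices never decrease.
Route from (1,1): right 4 to (1,5), down 2 to (3,5) — 6 moves in all.
Check: all required cells visited.

(1,1) -> (1,2) -> (1,3) -> (1,4) -> (1,5) -> (2,5) -> (3,5)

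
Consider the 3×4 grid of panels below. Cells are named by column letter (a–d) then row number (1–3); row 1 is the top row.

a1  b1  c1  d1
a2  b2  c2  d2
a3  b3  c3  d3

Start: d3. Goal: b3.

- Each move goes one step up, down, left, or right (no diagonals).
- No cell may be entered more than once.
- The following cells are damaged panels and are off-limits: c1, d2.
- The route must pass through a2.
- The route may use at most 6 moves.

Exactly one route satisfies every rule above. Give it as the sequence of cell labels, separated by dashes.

d3 - c3 - c2 - b2 - a2 - a3 - b3

The 6-move cap with required stops at a2 leaves no slack for detours.
Route from d3: left 1 to c3, up 1 to c2, left 2 to a2, down 1 to a3, right 1 to b3 — 6 moves in all.
Check: all required cells visited; 6 ≤ 6 moves.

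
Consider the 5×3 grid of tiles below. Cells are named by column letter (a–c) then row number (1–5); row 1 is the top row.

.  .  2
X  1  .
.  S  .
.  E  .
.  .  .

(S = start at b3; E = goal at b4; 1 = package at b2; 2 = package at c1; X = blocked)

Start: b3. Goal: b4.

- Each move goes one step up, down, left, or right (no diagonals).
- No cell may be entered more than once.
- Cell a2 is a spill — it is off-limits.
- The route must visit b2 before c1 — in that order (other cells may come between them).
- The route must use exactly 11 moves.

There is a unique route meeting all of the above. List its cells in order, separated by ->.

b3 -> b2 -> b1 -> c1 -> c2 -> c3 -> c4 -> c5 -> b5 -> a5 -> a4 -> b4

The waypoints must appear in the order b2, c1, with no cell reused.
Route from b3: up 2 to b1, right 1 to c1, down 4 to c5, left 2 to a5, up 1 to a4, right 1 to b4 — 11 moves in all.
Check: order respected (1 at step 1, 2 at step 3); 11 moves as required.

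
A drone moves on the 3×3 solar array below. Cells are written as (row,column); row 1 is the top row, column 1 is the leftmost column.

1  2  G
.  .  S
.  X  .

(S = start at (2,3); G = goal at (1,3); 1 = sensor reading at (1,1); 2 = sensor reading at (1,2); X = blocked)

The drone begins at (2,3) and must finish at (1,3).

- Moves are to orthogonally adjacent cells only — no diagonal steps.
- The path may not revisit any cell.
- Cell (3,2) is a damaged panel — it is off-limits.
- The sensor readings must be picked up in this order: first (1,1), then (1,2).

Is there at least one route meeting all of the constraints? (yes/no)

One route that works: (2,3) → (2,2) → (2,1) → (1,1) → (1,2) → (1,3).

yes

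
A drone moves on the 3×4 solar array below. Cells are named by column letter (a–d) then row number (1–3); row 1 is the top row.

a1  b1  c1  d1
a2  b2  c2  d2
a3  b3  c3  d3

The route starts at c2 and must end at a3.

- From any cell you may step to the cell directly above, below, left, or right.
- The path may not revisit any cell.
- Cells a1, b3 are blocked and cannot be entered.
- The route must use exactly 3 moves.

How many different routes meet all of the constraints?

Need simple routes of exactly 3 moves from c2 to a3 (Manhattan distance 3, so 0 moves are spent on a detour and 0 undoing it).
Enumerating: c2 b2 a2 a3.
That gives 1 route.

1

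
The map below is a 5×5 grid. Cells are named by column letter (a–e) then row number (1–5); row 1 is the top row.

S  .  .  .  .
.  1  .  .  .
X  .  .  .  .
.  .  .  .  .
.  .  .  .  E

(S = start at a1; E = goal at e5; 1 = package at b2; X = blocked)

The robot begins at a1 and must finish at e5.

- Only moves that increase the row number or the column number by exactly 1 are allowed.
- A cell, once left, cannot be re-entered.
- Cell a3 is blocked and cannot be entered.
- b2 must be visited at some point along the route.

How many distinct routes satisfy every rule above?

40

A right/down-only route from a1 to e5 makes exactly 4 down-moves and 4 right-moves in some order.
With no other constraints that would be C(8,4) = 70 routes.
Split at b2 and multiply the segment counts (each segment already excludes blocked cells): a1→b2: 2; b2→e5: 20; product = 40.
That gives 40 routes.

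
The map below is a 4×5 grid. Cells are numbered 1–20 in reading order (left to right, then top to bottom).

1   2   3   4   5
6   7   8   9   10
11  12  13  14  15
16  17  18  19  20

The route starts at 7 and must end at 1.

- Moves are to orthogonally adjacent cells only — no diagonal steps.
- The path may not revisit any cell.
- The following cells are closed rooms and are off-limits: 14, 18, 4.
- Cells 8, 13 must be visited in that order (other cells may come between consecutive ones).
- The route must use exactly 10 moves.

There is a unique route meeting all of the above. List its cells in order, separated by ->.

7 -> 2 -> 3 -> 8 -> 13 -> 12 -> 17 -> 16 -> 11 -> 6 -> 1

The waypoints must appear in the order 8, 13, with no cell reused.
Route from 7: up 1 to 2, right 1 to 3, down 2 to 13, left 1 to 12, down 1 to 17, left 1 to 16, up 3 to 1 — 10 moves in all.
Check: order respected (8 at step 3, 13 at step 4); 10 moves as required.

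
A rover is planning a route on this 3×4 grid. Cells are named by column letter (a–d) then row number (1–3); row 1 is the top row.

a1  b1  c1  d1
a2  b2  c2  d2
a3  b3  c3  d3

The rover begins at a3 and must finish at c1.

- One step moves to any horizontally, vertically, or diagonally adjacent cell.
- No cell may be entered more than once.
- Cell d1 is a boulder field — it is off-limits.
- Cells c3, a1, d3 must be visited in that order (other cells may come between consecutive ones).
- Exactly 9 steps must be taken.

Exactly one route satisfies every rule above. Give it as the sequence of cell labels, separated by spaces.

a3 b3 c3 b2 a1 b1 c2 d3 d2 c1

The waypoints must appear in the order c3, a1, d3, with no cell reused.
Route from a3: 2× right (reaching c3), 2× up-left (reaching a1), right to b1, 2× down-right (reaching d3), up to d2, up-left to c1 — 9 moves in all.
Check: order respected (c3 at step 2, a1 at step 4, d3 at step 7); 9 moves as required.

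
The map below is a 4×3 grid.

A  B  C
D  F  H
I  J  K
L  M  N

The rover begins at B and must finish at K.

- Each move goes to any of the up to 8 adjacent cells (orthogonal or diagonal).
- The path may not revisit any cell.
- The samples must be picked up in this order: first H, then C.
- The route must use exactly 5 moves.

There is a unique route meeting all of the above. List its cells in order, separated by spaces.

The waypoints must appear in the order H, C, with no cell reused.
Route from B: down-right to H, up to C, down-left to F, down to J, right to K — 5 moves in all.
Check: order respected (H at step 1, C at step 2); 5 moves as required.

B H C F J K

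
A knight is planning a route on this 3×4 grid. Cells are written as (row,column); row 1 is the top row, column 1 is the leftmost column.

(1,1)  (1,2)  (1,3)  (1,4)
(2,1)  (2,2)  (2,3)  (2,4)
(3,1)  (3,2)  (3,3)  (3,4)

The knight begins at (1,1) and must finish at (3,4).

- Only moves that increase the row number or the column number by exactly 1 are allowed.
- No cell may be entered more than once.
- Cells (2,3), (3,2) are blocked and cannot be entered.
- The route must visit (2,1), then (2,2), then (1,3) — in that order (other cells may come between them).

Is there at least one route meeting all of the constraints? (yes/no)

no

(1,3) lies above (2,2), so going from (2,2) to (1,3) would need an upward move — but moves only go right/down, so (2,2) cannot be visited before (1,3).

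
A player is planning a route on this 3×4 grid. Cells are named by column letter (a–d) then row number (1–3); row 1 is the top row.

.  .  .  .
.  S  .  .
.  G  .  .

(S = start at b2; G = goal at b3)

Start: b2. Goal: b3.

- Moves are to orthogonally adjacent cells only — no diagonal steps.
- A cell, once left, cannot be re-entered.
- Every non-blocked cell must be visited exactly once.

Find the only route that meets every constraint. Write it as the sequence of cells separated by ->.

b2 -> c2 -> c3 -> d3 -> d2 -> d1 -> c1 -> b1 -> a1 -> a2 -> a3 -> b3

Need to visit all 12 open cells exactly once, starting at b2 and ending at b3.
Cell a1 has only two open neighbours (a2 and b1), so the path must pass straight through it: one of those is the cell it's entered from and the other is where it exits.
Route from b2: right to c2, down to c3, right to d3, 2× up (reaching d1), 3× left (reaching a1), 2× down (reaching a3), right to b3 — 11 moves in all.
Check: all 12 open cells covered.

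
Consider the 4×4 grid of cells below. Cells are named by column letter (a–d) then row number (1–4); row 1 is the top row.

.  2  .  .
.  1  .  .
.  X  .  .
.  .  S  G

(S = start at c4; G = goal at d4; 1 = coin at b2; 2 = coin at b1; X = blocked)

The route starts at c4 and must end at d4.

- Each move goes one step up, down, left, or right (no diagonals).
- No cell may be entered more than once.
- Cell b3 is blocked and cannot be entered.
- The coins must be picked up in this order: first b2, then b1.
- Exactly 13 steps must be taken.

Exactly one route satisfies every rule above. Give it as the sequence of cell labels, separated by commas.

c4, b4, a4, a3, a2, b2, b1, c1, d1, d2, c2, c3, d3, d4

The waypoints must appear in the order b2, b1, with no cell reused.
Route from c4: 2× left (reaching a4), 2× up (reaching a2), right to b2, up to b1, 2× right (reaching d1), down to d2, left to c2, down to c3, right to d3, down to d4 — 13 moves in all.
Check: order respected (1 at step 5, 2 at step 6); 13 moves as required.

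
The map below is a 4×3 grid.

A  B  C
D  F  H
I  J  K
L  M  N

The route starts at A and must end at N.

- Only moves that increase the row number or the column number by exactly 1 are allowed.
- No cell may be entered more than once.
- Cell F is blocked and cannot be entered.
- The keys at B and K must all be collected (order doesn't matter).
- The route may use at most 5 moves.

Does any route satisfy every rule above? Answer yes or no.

yes

One route that works: A → B → C → H → K → N.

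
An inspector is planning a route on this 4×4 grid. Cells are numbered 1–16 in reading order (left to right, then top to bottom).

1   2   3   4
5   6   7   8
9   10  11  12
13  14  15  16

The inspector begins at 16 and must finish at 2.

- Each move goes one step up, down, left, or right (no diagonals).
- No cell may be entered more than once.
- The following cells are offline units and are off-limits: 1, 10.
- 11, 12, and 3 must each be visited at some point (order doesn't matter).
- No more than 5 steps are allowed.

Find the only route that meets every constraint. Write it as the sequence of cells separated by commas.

The 5-move cap with required stops at 11, 12, 3 leaves no slack for detours.
Route from 16: up to 12, left to 11, 2× up (reaching 3), left to 2 — 5 moves in all.
Check: all required cells visited; 5 ≤ 5 moves.

16, 12, 11, 7, 3, 2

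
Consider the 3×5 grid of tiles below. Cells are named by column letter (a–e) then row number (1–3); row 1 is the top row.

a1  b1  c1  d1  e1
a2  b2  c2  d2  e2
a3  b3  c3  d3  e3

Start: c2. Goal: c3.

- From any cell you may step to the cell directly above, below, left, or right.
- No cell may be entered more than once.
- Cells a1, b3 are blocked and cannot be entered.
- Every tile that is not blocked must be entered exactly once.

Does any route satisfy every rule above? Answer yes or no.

Cell a3 has only one open neighbour but is neither the start nor the goal, so a Hamiltonian route would have to both enter and leave it through the same neighbour — impossible without revisiting.

no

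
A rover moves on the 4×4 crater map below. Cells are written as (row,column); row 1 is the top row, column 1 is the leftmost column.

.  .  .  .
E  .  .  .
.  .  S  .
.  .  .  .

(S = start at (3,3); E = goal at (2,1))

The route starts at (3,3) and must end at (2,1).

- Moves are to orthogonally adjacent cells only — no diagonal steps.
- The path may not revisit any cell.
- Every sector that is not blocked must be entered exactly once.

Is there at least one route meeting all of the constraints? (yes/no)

One route that works: (3,3) → (2,3) → (1,3) → (1,4) → (2,4) → (3,4) → (4,4) → (4,3) → (4,2) → (4,1) → (3,1) → (3,2) → (2,2) → (1,2) → (1,1) → (2,1).

yes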